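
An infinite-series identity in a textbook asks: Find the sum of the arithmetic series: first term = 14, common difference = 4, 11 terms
Last term: a_n=14+(11-1)·4=54
Sum=n(a_1+a_n)/2=11(14+54)/2=374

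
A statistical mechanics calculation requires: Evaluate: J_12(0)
J_n(0) = 0 for all n > 0 (Bessel function of first kind)
J_12(0) = 0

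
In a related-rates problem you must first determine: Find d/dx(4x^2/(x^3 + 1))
Quotient rule: (f/g)'=(f'g - fg')/g²
f=4x^2, f'=8x
g=x^3 + 1, g'=3x^2

Answer: (8x·(x^3 + 1) - 12x^4)/(x^3 + 1)²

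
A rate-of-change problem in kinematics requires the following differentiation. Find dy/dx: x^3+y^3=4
Differentiate: 3x^2 + 3y^2·(dy/dx) = 0
dy/dx = -3x^2/(3y^2)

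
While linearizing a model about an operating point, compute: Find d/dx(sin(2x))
Chain rule: d/dx[sin(u)] = cos(u)·u' where u = 2x
u' = 2

Answer: 2·cos(2x)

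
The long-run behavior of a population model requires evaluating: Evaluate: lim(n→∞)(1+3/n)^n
This is the definition of e^3: lim(1+3/n)^n=e^3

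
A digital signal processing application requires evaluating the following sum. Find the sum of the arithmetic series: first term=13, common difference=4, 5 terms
Last term: a_n = 13 + (5 - 1)·4 = 29
Sum = n(a_1 + a_n)/2 = 5(13 + 29)/2 = 105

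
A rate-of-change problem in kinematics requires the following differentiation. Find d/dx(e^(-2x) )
Chain rule: d/dx[e^u] = e^u · u' where u = -2x
u' = -2

Answer: -2·e^(-2x)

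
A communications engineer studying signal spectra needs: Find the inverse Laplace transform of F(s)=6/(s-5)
L^(-1){6/(s-a)}=c·e^(at)
Here a=5, c=6

Answer: 6e^(5t)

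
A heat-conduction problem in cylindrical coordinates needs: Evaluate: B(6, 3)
B(x,y) = Γ(x)Γ(y)/Γ(x+y) = (x-1)!(y-1)!/(x+y-1)!
B(6,3) = 5!·2!/8! = 1/168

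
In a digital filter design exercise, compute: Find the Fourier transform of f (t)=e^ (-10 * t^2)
The Fourier transform of a Gaussian e^(-a * t^2) is sqrt(pi/a) * e^(-omega^2/(4a)).
With a = 10: F(omega) = sqrt(pi/10) * e^(-omega^2/40)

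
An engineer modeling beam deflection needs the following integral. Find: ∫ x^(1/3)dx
Power rule: ∫ x^(1/3) dx = x^(4/3)/(4/3) + C

Answer: (3/4)·x^(4/3) + C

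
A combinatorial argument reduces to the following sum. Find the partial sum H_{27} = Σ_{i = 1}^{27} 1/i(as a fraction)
H_27 = 1+1/2+1/3+...+1/27
= 312536252003/80313433200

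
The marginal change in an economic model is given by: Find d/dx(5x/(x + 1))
Quotient rule: (f/g)' = (f'g - fg')/g²
f = 5x, f' = 5
g = x + 1, g' = 1

Answer: (5·(x + 1) - 5x)/(x + 1)²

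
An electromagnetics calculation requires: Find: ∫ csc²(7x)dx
Since d/dx[-cot(7x)] = 7csc²(7x), integral = -cot(7x)/7+C

Answer: (-1/7)cot(7x)+C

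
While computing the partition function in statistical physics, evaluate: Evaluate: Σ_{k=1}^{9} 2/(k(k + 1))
Partial fractions: 2/(k(k+1)) = 2/k - 2/(k+1)
Telescoping sum: 2(1-1/10) = 2·9/10

Answer: 9/5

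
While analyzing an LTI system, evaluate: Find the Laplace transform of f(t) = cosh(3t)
L{cosh(at)}=s/(s²-a²)
L{cosh(3t)}=s/(s²-9)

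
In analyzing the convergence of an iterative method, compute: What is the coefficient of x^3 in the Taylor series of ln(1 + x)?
ln(1 + x)=Σ (-1)^(n + 1) x^n/n
Coefficient of x^3=(-1)^4/3=1/3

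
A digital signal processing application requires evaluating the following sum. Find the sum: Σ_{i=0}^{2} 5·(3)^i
Geometric series: S = a(1 - r^n)/(1 - r)
a = 5, r = 3, n = 3
S = 5(1 - 27)/-2 = 65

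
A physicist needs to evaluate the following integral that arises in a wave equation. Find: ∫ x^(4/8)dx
Power rule: ∫ x^(1/2) dx=x^(3/2)/(3/2)+C

Answer: (2/3)·x^(3/2)+C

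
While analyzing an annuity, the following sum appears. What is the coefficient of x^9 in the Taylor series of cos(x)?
cos(x) has only even powers. Coefficient of x^9 = 0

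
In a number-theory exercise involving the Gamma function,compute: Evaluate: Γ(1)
Γ(n) = (n-1)! for positive integers
Γ(1) = 0! = 1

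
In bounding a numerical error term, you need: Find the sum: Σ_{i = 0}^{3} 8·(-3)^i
Geometric series: S=a(1 - r^n)/(1 - r)
a=8, r=-3, n=4
S=8(1-81)/4=-160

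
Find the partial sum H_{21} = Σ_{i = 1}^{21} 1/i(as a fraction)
H_21=1 + 1/2 + 1/3 + ... + 1/21
=18858053/5173168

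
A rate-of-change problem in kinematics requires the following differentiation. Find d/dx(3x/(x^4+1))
Quotient rule: (f/g)'=(f'g - fg')/g²
f=3x, f'=3
g=x^4+1, g'=4x^3

Answer: (3·(x^4+1)-12x^4)/(x^4+1)²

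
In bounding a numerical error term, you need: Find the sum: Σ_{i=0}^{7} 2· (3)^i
Geometric series: S = a(1 - r^n)/(1 - r)
a = 2, r = 3, n = 8
S = 2(1-6561)/-2 = 6560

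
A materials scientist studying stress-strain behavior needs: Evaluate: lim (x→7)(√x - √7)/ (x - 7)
Multiply by conjugate (√x+√7)/(√x+√7):
= (x - 7)/((x - 7)(√x+√7)) = 1/(√x+√7)
As x → 7: 1/(2√7)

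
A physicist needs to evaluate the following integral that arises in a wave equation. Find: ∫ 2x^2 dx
Using power rule: ∫ 2x^2 dx=2/3 x^3 + C=(2/3)x^3 + C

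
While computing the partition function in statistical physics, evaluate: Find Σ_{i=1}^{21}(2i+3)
=2·Σ i+3·21=2·231+63=525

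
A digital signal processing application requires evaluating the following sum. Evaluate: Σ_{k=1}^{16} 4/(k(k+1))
Partial fractions: 4/(k(k + 1)) = 4/k - 4/(k + 1)
Telescoping sum: 4(1 - 1/17) = 4·16/17

Answer: 64/17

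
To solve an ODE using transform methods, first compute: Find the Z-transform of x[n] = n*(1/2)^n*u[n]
Using the property Z{n * a^n * u[n]}=az/(z-a)^2
With a=1/2: X(z)=(1/2)z/(z - 1/2)^2, |z| > 1/2

Answer: (1/2)z/(z - 1/2)^2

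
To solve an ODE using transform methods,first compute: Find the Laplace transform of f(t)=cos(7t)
L{cos(wt)}=s/(s²+w²)
L{cos(7t)}=s/(s²+49)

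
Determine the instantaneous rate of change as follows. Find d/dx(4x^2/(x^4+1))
Quotient rule: (f/g)'=(f'g - fg')/g²
f=4x^2, f'=8x
g=x^4+1, g'=4x^3

Answer: (8x·(x^4+1)-16x^5)/(x^4+1)²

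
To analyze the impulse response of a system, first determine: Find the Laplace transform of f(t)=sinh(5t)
L{sinh(at)} = a/(s²-a²)
L{sinh(5t)} = 5/(s²-25)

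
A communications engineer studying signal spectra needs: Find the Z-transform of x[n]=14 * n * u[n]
Z{n*u[n]} = z/(z-1)^2
By linearity: Z{14*n*u[n]} = 14z/(z-1)^2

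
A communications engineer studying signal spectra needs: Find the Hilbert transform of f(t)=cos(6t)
The Hilbert transform shifts each frequency component by -pi/2.
H{cos(wt)} = sin(wt)
With w = 6: H{cos(6t)} = sin(6t)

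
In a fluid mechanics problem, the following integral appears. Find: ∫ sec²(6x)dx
Since d/dx[tan(6x)]=6sec²(6x), integral=tan(6x)/6+C

Answer: (1/6)tan(6x)+C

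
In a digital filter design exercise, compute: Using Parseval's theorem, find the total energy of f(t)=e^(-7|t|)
Parseval's theorem: E=integral |f(t)|^2 dt=(1/2pi) integral |F(omega)|^2 domega
E=integral_{-inf}^{inf} e^(-14|t|) dt=2 * integral_0^inf e^(-14t) dt=2/(2 * 7)=1/7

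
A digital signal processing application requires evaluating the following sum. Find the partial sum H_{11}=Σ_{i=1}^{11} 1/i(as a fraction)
H_11=1 + 1/2 + 1/3 + ... + 1/11
=83711/27720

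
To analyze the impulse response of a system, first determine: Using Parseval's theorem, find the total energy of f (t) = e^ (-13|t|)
Parseval's theorem: E=integral |f(t)|^2 dt=(1/2pi) integral |F(omega)|^2 domega
E=integral_{-inf}^{inf} e^(-26|t|) dt=2 * integral_0^inf e^(-26t) dt=2/(2 * 13)=1/13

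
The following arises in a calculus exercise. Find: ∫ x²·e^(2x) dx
Integration by parts twice:
First: u=x², dv=e^(2x) dx => x²e^(2x)/2 - (2/2)∫ xe^(2x) dx
Second (∫ xe^(2x) dx): xe^(2x)/2 - e^(2x)/4
Combining: e^(2x)(x²/2-2x/4+2/8)+C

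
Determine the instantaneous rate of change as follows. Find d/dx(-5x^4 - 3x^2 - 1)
Power rule: d/dx(ax^n)=n·a·x^(n-1)
Term by term: -20·x^3-6·x

Answer: -20x^3-6x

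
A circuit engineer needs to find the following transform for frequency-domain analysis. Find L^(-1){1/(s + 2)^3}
L^(-1){1/(s-a)^n} = t^(n-1)·e^(at)/(n-1)!
Here a = -2, n = 3: t^2·e^(-2t)/2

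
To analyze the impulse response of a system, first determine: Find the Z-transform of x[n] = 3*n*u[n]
Z{n*u[n]}=z/(z-1)^2
By linearity: Z{3*n*u[n]}=3z/(z-1)^2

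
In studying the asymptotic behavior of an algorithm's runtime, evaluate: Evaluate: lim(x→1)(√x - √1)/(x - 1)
Multiply by conjugate (√x+√1)/(√x+√1):
= (x - 1)/((x - 1)(√x+√1)) = 1/(√x+√1)
As x → 1: 1/(2√1)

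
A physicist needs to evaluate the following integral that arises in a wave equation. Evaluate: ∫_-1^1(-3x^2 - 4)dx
Step 1: Find antiderivative F(x)=-x^3 - 4x
Step 2: F(1) - F(-1)=-5 - (5)=-10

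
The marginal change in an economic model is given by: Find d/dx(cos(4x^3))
Chain rule: d/dx[cos(u)]=-sin(u)·u' where u=4x^3
u'=12x^2

Answer: -12x^2·sin(4x^3)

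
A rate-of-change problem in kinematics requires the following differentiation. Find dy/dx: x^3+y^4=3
Differentiate: 3x^2+4y^3·(dy/dx) = 0
dy/dx = -3x^2/(4y^3)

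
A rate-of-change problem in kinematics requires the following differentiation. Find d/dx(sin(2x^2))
Chain rule: d/dx[sin(u)] = cos(u)·u' where u = 2x^2
u' = 4x

Answer: 4x·cos(2x^2)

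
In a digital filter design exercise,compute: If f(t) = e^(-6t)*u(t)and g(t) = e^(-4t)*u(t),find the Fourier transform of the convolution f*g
By the convolution theorem: F{f*g}=F(omega)*G(omega)
F(omega)=1/(6+j*omega), G(omega)=1/(4+j*omega)
F{f*g}=1/((6+j*omega)(4+j*omega))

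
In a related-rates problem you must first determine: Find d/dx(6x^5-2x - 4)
Power rule: d/dx(ax^n) = n·a·x^(n-1)
Term by term: 30·x^4-2

Answer: 30x^4-2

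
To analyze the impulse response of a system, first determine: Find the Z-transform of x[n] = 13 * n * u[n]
Z{n * u[n]} = z/(z-1)^2
By linearity: Z{13 * n * u[n]} = 13z/(z-1)^2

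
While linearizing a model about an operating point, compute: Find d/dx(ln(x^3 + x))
Chain rule: d/dx[ln(u)]=u'/u where u=x^3+x
u'=3x^2+1

Answer: (3x^2+1)/(x^3+x)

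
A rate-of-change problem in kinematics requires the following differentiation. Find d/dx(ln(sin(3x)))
Chain rule: d/dx[ln(u)]=u'/u where u=sin(3x)
u'=3cos(3x)

Answer: (3cos(3x))/(sin(3x))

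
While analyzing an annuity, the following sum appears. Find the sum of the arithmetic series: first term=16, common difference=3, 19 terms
Last term: a_n = 16 + (19 - 1)·3 = 70
Sum = n(a_1 + a_n)/2 = 19(16 + 70)/2 = 817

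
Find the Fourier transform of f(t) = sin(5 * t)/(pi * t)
sin(W * t)/(pi * t)=(W/pi) * sinc(W * t/pi) is the impulse response of the ideal low-pass filter with cutoff W (here W=5).
Its Fourier transform is a rectangular function:
F(omega)=1 for |omega| < 5, 0 otherwise

Answer: rect(omega/10) [i.e., 1 for |omega| < 5, 0 otherwise]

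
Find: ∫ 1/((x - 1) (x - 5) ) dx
Partial fractions: 1/((x-1)(x-5))=A/(x-1)+B/(x-5)
A=-1/4, B=1/4
∫ [-1/4· 1/(x-1)+1/4· 1/(x-5)] dx
=(1/4)[ln|x-5| - ln|x-1|]+C

Answer: (1/4)·ln|(x-5)/(x-1)|+C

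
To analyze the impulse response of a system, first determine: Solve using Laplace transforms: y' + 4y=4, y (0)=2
Take L of both sides: sY(s)-2+4Y(s)=4/s
Y(s)(s+4)=4/s+2
Y(s)=4/(s(s+4))+2/(s+4)
Partial fractions: 4/(s(s+4))=1/s - 1/(s+4)
So Y(s)=1/s+1/(s+4)
Inverse transform (L^(-1){1/s}=1, L^(-1){1/(s+4)}=e^(-4t)):

Answer: y(t)=1+e^(-4t)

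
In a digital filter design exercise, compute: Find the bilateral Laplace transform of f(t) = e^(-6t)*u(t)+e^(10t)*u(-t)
For e^(-6t)*u(t): L=1/(s+6), Re(s) > -6
For e^(10t)*u(-t): L=-1/(s-10), Re(s) < 10
Combined: F(s)=1/(s+6)-1/(s-10), -6 < Re(s) < 10

Answer: 1/(s+6)-1/(s-10), ROC: -6 < Re(s) < 10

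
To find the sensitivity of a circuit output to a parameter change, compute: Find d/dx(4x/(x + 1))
Quotient rule: (f/g)' = (f'g - fg')/g²
f = 4x, f' = 4
g = x + 1, g' = 1

Answer: (4·(x + 1) - 4x)/(x + 1)²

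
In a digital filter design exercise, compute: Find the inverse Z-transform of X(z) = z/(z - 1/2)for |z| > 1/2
Standard pair: z/(z-a) <-> a^n * u[n] for causal signals
With a = 1/2: x[n] = (1/2)^n * u[n]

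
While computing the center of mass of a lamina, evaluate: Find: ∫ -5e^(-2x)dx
Since d/dx[e^(-2x)]=-2e^(-2x), we get 5/2 e^(-2x) + C

Answer: (5/2)e^(-2x) + C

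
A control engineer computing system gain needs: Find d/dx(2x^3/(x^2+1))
Quotient rule: (f/g)'=(f'g - fg')/g²
f=2x^3, f'=6x^2
g=x^2 + 1, g'=2x

Answer: (6x^2·(x^2 + 1) - 4x^4)/(x^2 + 1)²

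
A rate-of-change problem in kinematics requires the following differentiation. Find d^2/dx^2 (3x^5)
Apply power rule 2 times:
d^1: 15x^4
d^2: 60x^3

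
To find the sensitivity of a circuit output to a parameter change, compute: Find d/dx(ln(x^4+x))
Chain rule: d/dx[ln(u)]=u'/u where u=x^4+x
u'=4x^3+1

Answer: (4x^3+1)/(x^4+x)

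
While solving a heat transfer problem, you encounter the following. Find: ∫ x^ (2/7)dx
Power rule: ∫ x^(2/7) dx=x^(9/7)/(9/7) + C

Answer: (7/9)·x^(9/7) + C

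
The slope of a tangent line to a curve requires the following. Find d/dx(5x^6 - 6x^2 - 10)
Power rule: d/dx(ax^n)=n·a·x^(n-1)
Term by term: 30·x^5-12·x

Answer: 30x^5-12x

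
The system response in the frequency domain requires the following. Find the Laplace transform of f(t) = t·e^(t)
L{t·e^(at)} = 1/(s-a)²
L{t·e^(t)} = 1/(s-1)²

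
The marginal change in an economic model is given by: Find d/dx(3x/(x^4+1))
Quotient rule: (f/g)'=(f'g - fg')/g²
f=3x, f'=3
g=x^4+1, g'=4x^3

Answer: (3·(x^4+1)-12x^4)/(x^4+1)²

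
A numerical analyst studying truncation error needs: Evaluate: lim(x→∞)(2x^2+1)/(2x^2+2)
Divide numerator and denominator by x^2:
lim (2+1/x^2)/(2+2/x^2) = 1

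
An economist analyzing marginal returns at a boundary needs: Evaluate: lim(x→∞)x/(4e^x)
Apply L'Hôpital 1 times (∞/∞ each time):
Eventually get 1!/(4e^x) → 0

Answer: 0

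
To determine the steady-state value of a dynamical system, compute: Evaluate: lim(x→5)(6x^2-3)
Polynomial is continuous, so substitute x = 5:
6·5^2-3 = 147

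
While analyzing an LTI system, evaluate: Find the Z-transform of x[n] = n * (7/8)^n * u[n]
Using the property Z{n*a^n*u[n]} = az/(z-a)^2
With a = 7/8: X(z) = (7/8)z/(z - 7/8)^2, |z| > 7/8

Answer: (7/8)z/(z - 7/8)^2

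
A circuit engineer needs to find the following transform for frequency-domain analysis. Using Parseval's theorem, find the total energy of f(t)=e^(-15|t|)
Parseval's theorem: E = integral |f(t)|^2 dt = (1/2pi) integral |F(omega)|^2 domega
E = integral_{-inf}^{inf} e^(-30|t|) dt = 2*integral_0^inf e^(-30t) dt = 2/(2*15) = 1/15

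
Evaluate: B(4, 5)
B(x,y) = Γ(x)Γ(y)/Γ(x+y) = (x-1)!(y-1)!/(x+y-1)!
B(4,5) = 3!·4!/8! = 1/280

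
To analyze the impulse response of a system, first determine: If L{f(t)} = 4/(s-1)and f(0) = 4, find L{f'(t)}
L{f'(t)}=s·F(s) - f(0)=4s/(s-1) - 4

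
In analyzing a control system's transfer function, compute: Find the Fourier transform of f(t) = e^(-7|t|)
Using the standard pair: F{e^(-a|t|)} = 2a/(a^2+omega^2)
With a = 7: F(omega) = 14/(49+omega^2)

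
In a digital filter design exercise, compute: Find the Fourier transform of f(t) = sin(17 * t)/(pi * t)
sin(W*t)/(pi*t)=(W/pi)*sinc(W*t/pi) is the impulse response of the ideal low-pass filter with cutoff W (here W=17).
Its Fourier transform is a rectangular function:
F(omega)=1 for |omega| < 17, 0 otherwise

Answer: rect(omega/34) [i.e., 1 for |omega| < 17, 0 otherwise]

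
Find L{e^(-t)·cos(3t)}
First shifting: L{e^(at)f(t)}=F(s-a)
L{cos(3t)}=s/(s² + 9)
Shift: (s + 1)/((s + 1)² + 9)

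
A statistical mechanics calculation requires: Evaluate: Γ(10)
Γ(n) = (n-1)! for positive integers
Γ(10) = 9! = 362880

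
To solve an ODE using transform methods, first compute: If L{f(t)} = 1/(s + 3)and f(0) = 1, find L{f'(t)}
L{f'(t)}=s·F(s) - f(0)=s/(s + 3) - 1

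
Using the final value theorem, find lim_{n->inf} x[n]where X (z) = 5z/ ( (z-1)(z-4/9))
Final value theorem: lim x[n] = lim_{z->1} (z-1) * X(z)
(z-1) * X(z) = 5z/(z-4/9)
As z->1: 5/(1 - 4/9) = 5/(5/9) = 9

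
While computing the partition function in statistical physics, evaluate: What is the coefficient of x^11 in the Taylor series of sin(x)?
sin(x) = Σ (-1)^k x^(2k+1)/(2k+1)!
For x^11: (-1)^5/11! = -1/39916800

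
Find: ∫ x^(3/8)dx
Power rule: ∫ x^(3/8) dx=x^(11/8)/(11/8) + C

Answer: (8/11)·x^(11/8) + C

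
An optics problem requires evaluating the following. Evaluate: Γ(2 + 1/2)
Γ(n+1/2) = (2n)!√π/(4^n·n!)
= 24√π/(16·2) = (3/4)·√π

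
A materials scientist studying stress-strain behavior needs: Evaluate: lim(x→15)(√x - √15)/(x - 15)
Multiply by conjugate (√x + √15)/(√x + √15):
= (x - 15)/((x - 15)(√x + √15)) = 1/(√x + √15)
As x → 15: 1/(2√15)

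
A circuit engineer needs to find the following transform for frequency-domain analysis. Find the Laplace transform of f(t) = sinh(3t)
L{sinh(at)} = a/(s²-a²)
L{sinh(3t)} = 3/(s²-9)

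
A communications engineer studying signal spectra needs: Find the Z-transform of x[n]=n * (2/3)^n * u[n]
Using the property Z{n*a^n*u[n]} = az/(z-a)^2
With a = 2/3: X(z) = (2/3)z/(z - 2/3)^2, |z| > 2/3

Answer: (2/3)z/(z - 2/3)^2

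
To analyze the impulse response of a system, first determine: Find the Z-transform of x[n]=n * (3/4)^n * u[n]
Using the property Z{n*a^n*u[n]}=az/(z-a)^2
With a=3/4: X(z)=(3/4)z/(z - 3/4)^2, |z| > 3/4

Answer: (3/4)z/(z - 3/4)^2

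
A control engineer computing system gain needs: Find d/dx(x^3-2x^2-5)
Power rule: d/dx(ax^n)=n·a·x^(n-1)
Term by term: 3·x^2-4·x

Answer: 3x^2-4x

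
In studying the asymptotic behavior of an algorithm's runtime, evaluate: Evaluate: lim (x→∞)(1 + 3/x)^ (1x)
Rewrite as [(1+3/x)^x]^1.
lim(1+3/x)^x=e^3, so limit=(e^3)^1=e^3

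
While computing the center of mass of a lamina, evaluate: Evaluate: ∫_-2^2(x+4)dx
Step 1: Find antiderivative F(x)=(1/2)x^2 + 4x
Step 2: F(2) - F(-2)=10 - (-6)=16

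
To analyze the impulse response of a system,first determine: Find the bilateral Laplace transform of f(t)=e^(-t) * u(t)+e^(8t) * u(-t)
For e^(-t)*u(t): L = 1/(s + 1), Re(s) > -1
For e^(8t)*u(-t): L = -1/(s-8), Re(s) < 8
Combined: F(s) = 1/(s + 1) - 1/(s-8), -1 < Re(s) < 8

Answer: 1/(s + 1) - 1/(s-8), ROC: -1 < Re(s) < 8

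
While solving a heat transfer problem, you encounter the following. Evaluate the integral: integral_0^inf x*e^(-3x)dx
This is a Gamma integral. Substitute u=3x (du=3 dx):
integral_0^inf x * e^(-3x) dx=(1/3^2) integral_0^inf u^1 * e^(-u) du
=Gamma(2)/3^2=1!/3^2=1/9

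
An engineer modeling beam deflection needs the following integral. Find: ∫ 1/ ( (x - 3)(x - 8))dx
Partial fractions: 1/((x-3)(x-8))=A/(x-3)+B/(x-8)
A=-1/5, B=1/5
∫ [-1/5· 1/(x-3)+1/5· 1/(x-8)] dx
=(1/5)[ln|x-8| - ln|x-3|]+C

Answer: (1/5)·ln|(x-8)/(x-3)|+C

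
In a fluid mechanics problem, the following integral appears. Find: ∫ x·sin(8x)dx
By parts: u = x, dv = sin(8x) dx
du = dx, v = -cos(8x)/8
= -x·cos(8x)/8 + sin(8x)/8² + C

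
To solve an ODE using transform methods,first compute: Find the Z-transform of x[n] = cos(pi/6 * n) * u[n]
Z{cos(w0*n)*u[n]} = z(z - cos(w0))/(z^2 - 2z*cos(w0) + 1)
With w0 = pi/6: X(z) = z(z - cos(pi/6))/(z^2 - 2z*cos(pi/6) + 1)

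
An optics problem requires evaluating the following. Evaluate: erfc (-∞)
erfc(x)=1 - erf(x); erfc(-∞)=1 - erf(-∞)=1 - (-1)=2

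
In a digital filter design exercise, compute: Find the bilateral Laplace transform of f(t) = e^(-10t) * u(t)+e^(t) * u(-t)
For e^(-10t)*u(t): L=1/(s+10), Re(s) > -10
For e^(t)*u(-t): L=-1/(s-1), Re(s) < 1
Combined: F(s)=1/(s+10)-1/(s-1), -10 < Re(s) < 1

Answer: 1/(s+10)-1/(s-1), ROC: -10 < Re(s) < 1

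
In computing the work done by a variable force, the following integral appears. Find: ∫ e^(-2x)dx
Since d/dx[e^(-2x)]=-2e^(-2x), we get -1/2 e^(-2x)+C

Answer: (-1/2)e^(-2x)+C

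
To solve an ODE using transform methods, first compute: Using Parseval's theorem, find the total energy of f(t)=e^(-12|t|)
Parseval's theorem: E=integral |f(t)|^2 dt=(1/2pi) integral |F(omega)|^2 domega
E=integral_{-inf}^{inf} e^(-24|t|) dt=2 * integral_0^inf e^(-24t) dt=2/(2 * 12)=1/12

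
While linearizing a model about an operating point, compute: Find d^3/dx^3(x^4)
Apply power rule 3 times:
d^1: 4x^3
d^2: 12x^2
d^3: 24x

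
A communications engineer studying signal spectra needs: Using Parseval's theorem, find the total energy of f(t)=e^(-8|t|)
Parseval's theorem: E = integral |f(t)|^2 dt = (1/2pi) integral |F(omega)|^2 domega
E = integral_{-inf}^{inf} e^(-16|t|) dt = 2 * integral_0^inf e^(-16t) dt = 2/(2 * 8) = 1/8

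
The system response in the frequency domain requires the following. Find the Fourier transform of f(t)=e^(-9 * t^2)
The Fourier transform of a Gaussian e^(-a * t^2) is sqrt(pi/a) * e^(-omega^2/(4a)).
With a=9: F(omega)=sqrt(pi)/3 * e^(-omega^2/36)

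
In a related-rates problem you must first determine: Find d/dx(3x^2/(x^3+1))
Quotient rule: (f/g)'=(f'g - fg')/g²
f=3x^2, f'=6x
g=x^3+1, g'=3x^2

Answer: (6x·(x^3+1)-9x^4)/(x^3+1)²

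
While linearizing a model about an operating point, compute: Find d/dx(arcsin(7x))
d/dx[arcsin(u)]=u'/√(1-u²), u=7x, u'=7

Answer: 7/√(1 - 49x²)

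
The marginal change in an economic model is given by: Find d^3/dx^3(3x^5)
Apply power rule 3 times:
d^1: 15x^4
d^2: 60x^3
d^3: 180x^2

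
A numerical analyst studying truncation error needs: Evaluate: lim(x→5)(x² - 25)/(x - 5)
Factor: (x² - 25)=(x-5)(x + 5)
Cancel (x-5): lim(x→5) (x + 5)=10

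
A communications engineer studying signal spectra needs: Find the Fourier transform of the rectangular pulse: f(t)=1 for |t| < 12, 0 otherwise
F(omega) = integral from -12 to 12 of e^(-j * omega * t) dt
= 2 * sin(12 * omega)/omega = 24 * sinc(12 * omega/pi)

Answer: 2 * sin(12 * omega)/omega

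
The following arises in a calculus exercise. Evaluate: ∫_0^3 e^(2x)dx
Antiderivative: (1/2)e^(2x)
Evaluate: (1/2)(e^6 - 1)

Answer: (e^6 - 1)/2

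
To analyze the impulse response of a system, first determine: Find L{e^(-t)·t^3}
First shifting: L{e^(at)f(t)}=F(s-a)
L{t^3}=6/s^4
Shift s → s + 1: 6/(s + 1)^4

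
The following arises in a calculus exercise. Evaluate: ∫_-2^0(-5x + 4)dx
Step 1: Find antiderivative F(x) = (-5/2)x^2 + 4x
Step 2: F(0) - F(-2) = 0 - (-18) = 18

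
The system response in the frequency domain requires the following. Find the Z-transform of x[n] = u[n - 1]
Using the time-shift property: Z{u[n-1]}=z^(-1) * z/(z-1)
=z^(0)/(z-1)

Answer: 1/(z-1)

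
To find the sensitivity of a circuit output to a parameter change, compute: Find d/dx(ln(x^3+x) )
Chain rule: d/dx[ln(u)]=u'/u where u=x^3 + x
u'=3x^2 + 1

Answer: (3x^2 + 1)/(x^3 + x)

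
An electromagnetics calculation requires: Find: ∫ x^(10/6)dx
Power rule: ∫ x^(5/3) dx = x^(8/3)/(8/3) + C

Answer: (3/8)·x^(8/3) + C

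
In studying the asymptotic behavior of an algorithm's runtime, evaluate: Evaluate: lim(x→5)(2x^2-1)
Polynomial is continuous, so substitute x = 5:
2·5^2-1 = 49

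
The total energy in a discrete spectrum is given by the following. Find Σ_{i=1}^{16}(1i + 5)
= 1·Σ i + 5·16 = 1·136 + 80 = 216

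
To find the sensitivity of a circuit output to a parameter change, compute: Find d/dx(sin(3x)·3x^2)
Product rule: (fg)'=f'g + fg'
f=sin(3x), f'=3·cos(3x)
g=3x^2, g'=6x

Answer: 9·cos(3x)·x^2 + 6·sin(3x)·x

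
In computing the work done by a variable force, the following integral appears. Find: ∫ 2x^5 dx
Using power rule: ∫ 2x^5 dx = 2/6 x^6+C = (1/3)x^6+C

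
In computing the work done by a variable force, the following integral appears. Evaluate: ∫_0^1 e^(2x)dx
Antiderivative: (1/2)e^(2x)
Evaluate: (1/2)(e^2-1)

Answer: (e^2-1)/2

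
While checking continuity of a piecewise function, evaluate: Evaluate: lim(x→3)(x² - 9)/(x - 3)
Factor: (x² - 9)=(x-3)(x+3)
Cancel (x-3): lim(x→3) (x+3)=6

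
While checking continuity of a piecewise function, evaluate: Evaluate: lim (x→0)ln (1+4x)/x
L'Hôpital (0/0): lim 4/(1 + 4x) / 1=4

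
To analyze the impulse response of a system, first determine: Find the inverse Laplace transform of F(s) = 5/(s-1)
L^(-1){5/(s-a)} = c·e^(at)
Here a = 1, c = 5

Answer: 5e^(t)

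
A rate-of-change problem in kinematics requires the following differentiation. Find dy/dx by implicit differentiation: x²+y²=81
Differentiate both sides: 2x + 2y·(dy/dx) = 0
Solve: dy/dx = -2x/(2y) = -x/y

Answer: dy/dx = -x/y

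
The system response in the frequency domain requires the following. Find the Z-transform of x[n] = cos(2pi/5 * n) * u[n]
Z{cos(w0*n)*u[n]} = z(z - cos(w0))/(z^2 - 2z*cos(w0) + 1)
With w0 = 2pi/5: X(z) = z(z - cos(2pi/5))/(z^2 - 2z*cos(2pi/5) + 1)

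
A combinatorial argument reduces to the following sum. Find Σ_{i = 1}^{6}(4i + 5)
=4·Σ i+5·6=4·21+30=114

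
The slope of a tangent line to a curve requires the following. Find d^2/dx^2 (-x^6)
Apply power rule 2 times:
d^1: -6x^5
d^2: -30x^4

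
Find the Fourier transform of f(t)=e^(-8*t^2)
The Fourier transform of a Gaussian e^(-a * t^2) is sqrt(pi/a) * e^(-omega^2/(4a)).
With a=8: F(omega)=sqrt(pi/8) * e^(-omega^2/32)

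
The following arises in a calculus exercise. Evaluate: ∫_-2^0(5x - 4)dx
Step 1: Find antiderivative F(x) = (5/2)x^2 - 4x
Step 2: F(0) - F(-2) = 0 - (18) = -18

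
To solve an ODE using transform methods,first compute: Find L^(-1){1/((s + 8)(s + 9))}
Partial fractions: 1/((s+8)(s+9)) = A/(s+8)+B/(s+9)
Cover-up: A = 1/(s+9)|_{s = -8} = 1; B = 1/(s+8)|_{s = -9} = -1
L^(-1) = e^(-8t) - e^(-9t)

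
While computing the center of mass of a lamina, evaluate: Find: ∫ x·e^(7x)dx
Integration by parts: u=x, dv=e^(7x) dx
du=dx, v=e^(7x)/7
=x·e^(7x)/7 - ∫ e^(7x)/7 dx
=x·e^(7x)/7 - e^(7x)/49 + C

Answer: e^(7x)(x/7 - 1/49) + C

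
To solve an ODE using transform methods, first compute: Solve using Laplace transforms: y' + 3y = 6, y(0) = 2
Take L of both sides: sY(s) - 2 + 3Y(s) = 6/s
Y(s)(s + 3) = 6/s + 2
Y(s) = 6/(s(s + 3)) + 2/(s + 3)
Partial fractions: 6/(s(s + 3)) = 2/s - 2/(s + 3)
So Y(s) = 2/s
Inverse transform (L^(-1){1/s} = 1, L^(-1){1/(s + 3)} = e^(-3t)):

Answer: y(t) = 2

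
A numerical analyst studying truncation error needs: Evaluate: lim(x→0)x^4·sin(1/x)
Squeeze theorem: -|x^4| ≤ x^4·sin(1/x) ≤ |x^4|
Since x^4 → 0 as x → 0, by squeeze theorem the limit is 0

Answer: 0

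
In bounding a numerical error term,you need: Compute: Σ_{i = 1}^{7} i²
Using formula: Σ i^2 = n(n+1)(2n+1)/6 = 7·8·15/6 = 140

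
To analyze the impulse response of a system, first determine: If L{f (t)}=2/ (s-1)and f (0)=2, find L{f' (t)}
L{f'(t)} = s·F(s) - f(0) = 2s/(s-1)-2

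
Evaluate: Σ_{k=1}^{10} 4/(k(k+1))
Partial fractions: 4/(k(k + 1)) = 4/k - 4/(k + 1)
Telescoping sum: 4(1 - 1/11) = 4·10/11

Answer: 40/11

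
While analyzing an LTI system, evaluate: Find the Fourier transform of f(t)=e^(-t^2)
The Fourier transform of a Gaussian e^(-t^2) is sqrt(pi) * e^(-omega^2/4).
With a=1: F(omega)=sqrt(pi) * e^(-omega^2/4)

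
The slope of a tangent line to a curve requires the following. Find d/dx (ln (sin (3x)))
Chain rule: d/dx[ln(u)]=u'/u where u=sin(3x)
u'=3cos(3x)

Answer: (3cos(3x))/(sin(3x))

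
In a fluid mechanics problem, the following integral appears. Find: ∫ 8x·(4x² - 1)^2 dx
Let u = 4x² - 1, du = 8x dx
∫ u^2 du = u^3/3+C

Answer: (4x² - 1)^3/3+C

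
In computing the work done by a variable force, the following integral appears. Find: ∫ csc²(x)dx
Since d/dx[-cot(x)]=csc²(x), integral=-cot(x)+C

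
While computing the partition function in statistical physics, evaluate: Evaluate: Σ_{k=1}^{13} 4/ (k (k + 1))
Partial fractions: 4/(k(k + 1))=4/k - 4/(k + 1)
Telescoping sum: 4(1 - 1/14)=4·13/14

Answer: 26/7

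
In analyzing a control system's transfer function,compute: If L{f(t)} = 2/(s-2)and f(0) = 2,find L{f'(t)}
L{f'(t)}=s·F(s) - f(0)=2s/(s-2)-2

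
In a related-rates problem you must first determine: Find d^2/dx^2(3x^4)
Apply power rule 2 times:
d^1: 12x^3
d^2: 36x^2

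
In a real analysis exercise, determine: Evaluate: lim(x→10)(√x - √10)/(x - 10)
Multiply by conjugate (√x + √10)/(√x + √10):
= (x - 10)/((x - 10)(√x + √10)) = 1/(√x + √10)
As x → 10: 1/(2√10)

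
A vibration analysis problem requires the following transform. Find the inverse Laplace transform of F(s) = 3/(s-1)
L^(-1){3/(s-a)}=c·e^(at)
Here a=1, c=3

Answer: 3e^(t)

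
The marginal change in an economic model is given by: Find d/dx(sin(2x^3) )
Chain rule: d/dx[sin(u)] = cos(u)·u' where u = 2x^3
u' = 6x^2

Answer: 6x^2·cos(2x^3)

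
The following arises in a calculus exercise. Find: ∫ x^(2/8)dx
Power rule: ∫ x^(1/4) dx=x^(5/4)/(5/4)+C

Answer: (4/5)·x^(5/4)+C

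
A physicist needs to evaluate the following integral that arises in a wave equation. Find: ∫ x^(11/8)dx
Power rule: ∫ x^(11/8) dx=x^(19/8)/(19/8)+C

Answer: (8/19)·x^(19/8)+C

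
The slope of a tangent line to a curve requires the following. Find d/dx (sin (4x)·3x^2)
Product rule: (fg)' = f'g+fg'
f = sin(4x), f' = 4·cos(4x)
g = 3x^2, g' = 6x

Answer: 12·cos(4x)·x^2+6·sin(4x)·x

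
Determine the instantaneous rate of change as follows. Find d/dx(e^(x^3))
Chain rule: d/dx[e^u]=e^u · u' where u=x^3
u'=3x^2

Answer: 3x^2·e^(x^3)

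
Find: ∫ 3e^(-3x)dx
Since d/dx[e^(-3x)] = -3e^(-3x), we get -1 e^(-3x) + C

Answer: -e^(-3x) + C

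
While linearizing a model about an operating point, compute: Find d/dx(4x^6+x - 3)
Power rule: d/dx(ax^n)=n·a·x^(n-1)
Term by term: 24·x^5+1

Answer: 24x^5+1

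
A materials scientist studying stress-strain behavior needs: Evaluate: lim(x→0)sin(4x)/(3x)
L'Hôpital (0/0): lim 4cos(4x)/3 = 4/3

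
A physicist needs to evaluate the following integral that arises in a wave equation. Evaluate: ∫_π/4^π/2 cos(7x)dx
Antiderivative: sin(7x)/7
Evaluate at bounds: [sin(7·π/2)/7] - [sin(7·π/4)/7]
= ((-1) - (-√2/2))/7 = -1/7 + √2/14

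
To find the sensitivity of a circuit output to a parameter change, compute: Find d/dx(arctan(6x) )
d/dx[arctan(u)]=u'/(1+u²), u=6x, u'=6

Answer: 6/(1+36x²)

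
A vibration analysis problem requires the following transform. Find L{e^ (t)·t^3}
First shifting: L{e^(at)f(t)}=F(s-a)
L{t^3}=6/s^4
Shift s → s-1: 6/(s-1)^4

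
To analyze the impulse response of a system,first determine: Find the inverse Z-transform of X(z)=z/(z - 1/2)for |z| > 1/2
Standard pair: z/(z-a) <-> a^n * u[n] for causal signals
With a=1/2: x[n]=(1/2)^n * u[n]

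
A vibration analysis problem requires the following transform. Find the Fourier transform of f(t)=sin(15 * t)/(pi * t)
sin(W * t)/(pi * t) = (W/pi) * sinc(W * t/pi) is the impulse response of the ideal low-pass filter with cutoff W (here W = 15).
Its Fourier transform is a rectangular function:
F(omega) = 1 for |omega| < 15, 0 otherwise

Answer: rect(omega/30) [i.e., 1 for |omega| < 15, 0 otherwise]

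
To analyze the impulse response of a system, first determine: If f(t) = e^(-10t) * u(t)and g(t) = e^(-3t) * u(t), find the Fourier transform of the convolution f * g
By the convolution theorem: F{f*g}=F(omega)*G(omega)
F(omega)=1/(10 + j*omega), G(omega)=1/(3 + j*omega)
F{f*g}=1/((10 + j*omega)(3 + j*omega))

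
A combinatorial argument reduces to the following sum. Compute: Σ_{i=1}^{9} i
Using formula: Σ i^1 = n(n + 1)/2 = 9·10/2 = 45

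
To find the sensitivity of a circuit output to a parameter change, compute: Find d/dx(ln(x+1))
Chain rule: d/dx[ln(u)]=u'/u where u=x + 1
u'=1

Answer: (1)/(x + 1)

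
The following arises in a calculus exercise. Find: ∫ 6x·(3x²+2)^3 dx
Let u=3x² + 2, du=6x dx
∫ u^3 du=u^4/4 + C

Answer: (3x² + 2)^4/4 + C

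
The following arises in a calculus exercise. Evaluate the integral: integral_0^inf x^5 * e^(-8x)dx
This is a Gamma integral. Substitute u = 8x (du = 8 dx):
integral_0^inf x^5 * e^(-8x) dx = (1/8^6) integral_0^inf u^5 * e^(-u) du
= Gamma(6)/8^6 = 5!/8^6 = 120/262144

Answer: 15/32768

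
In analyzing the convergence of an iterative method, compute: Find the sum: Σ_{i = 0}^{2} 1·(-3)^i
Geometric series: S = a(1 - r^n)/(1 - r)
a = 1, r = -3, n = 3
S = 1(1 + 27)/4 = 7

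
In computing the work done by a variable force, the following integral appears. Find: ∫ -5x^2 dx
Using power rule: ∫ -5x^2 dx=-5/3 x^3 + C=(-5/3)x^3 + C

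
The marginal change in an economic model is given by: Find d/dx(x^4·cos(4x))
Product rule: (fg)'=f'g + fg'
f=x^4, f'=4x^3
g=cos(4x), g'=-4·sin(4x)

Answer: 4x^3·cos(4x) - 4x^4·sin(4x)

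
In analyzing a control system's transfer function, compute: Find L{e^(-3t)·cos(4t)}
First shifting: L{e^(at)f(t)} = F(s-a)
L{cos(4t)} = s/(s²+16)
Shift: (s+3)/((s+3)²+16)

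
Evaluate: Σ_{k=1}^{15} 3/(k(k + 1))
Partial fractions: 3/(k(k+1)) = 3/k - 3/(k+1)
Telescoping sum: 3(1-1/16) = 3·15/16

Answer: 45/16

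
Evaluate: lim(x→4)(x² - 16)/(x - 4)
Factor: (x² - 16) = (x-4)(x + 4)
Cancel (x-4): lim(x→4) (x + 4) = 8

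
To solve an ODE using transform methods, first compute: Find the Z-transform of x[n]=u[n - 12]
Using the time-shift property: Z{u[n-12]} = z^(-12)*z/(z-1)
= z^(-11)/(z-1)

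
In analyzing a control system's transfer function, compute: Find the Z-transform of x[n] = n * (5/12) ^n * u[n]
Using the property Z{n * a^n * u[n]}=az/(z-a)^2
With a=5/12: X(z)=(5/12)z/(z - 5/12)^2, |z| > 5/12

Answer: (5/12)z/(z - 5/12)^2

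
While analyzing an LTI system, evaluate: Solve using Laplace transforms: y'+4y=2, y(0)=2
Take L of both sides: sY(s) - 2 + 4Y(s)=2/s
Y(s)(s + 4)=2/s + 2
Y(s)=2/(s(s + 4)) + 2/(s + 4)
Partial fractions: 2/(s(s + 4))=(1/2)/s - (1/2)/(s + 4)
So Y(s)=(1/2)/s + (3/2)/(s + 4)
Inverse transform (L^(-1){1/s}=1, L^(-1){1/(s + 4)}=e^(-4t)):

Answer: y(t)=1/2 + (3/2)·e^(-4t)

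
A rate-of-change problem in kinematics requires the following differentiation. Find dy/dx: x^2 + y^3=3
Differentiate: 2x+3y^2·(dy/dx) = 0
dy/dx = -2x/(3y^2)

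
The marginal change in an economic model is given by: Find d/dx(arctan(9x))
d/dx[arctan(u)] = u'/(1+u²), u = 9x, u' = 9

Answer: 9/(1+81x²)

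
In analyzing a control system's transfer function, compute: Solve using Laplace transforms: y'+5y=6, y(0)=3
Take L of both sides: sY(s) - 3 + 5Y(s) = 6/s
Y(s)(s + 5) = 6/s + 3
Y(s) = 6/(s(s + 5)) + 3/(s + 5)
Partial fractions: 6/(s(s + 5)) = (6/5)/s - (6/5)/(s + 5)
So Y(s) = (6/5)/s + (9/5)/(s + 5)
Inverse transform (L^(-1){1/s} = 1, L^(-1){1/(s + 5)} = e^(-5t)):

Answer: y(t) = 6/5 + (9/5)·e^(-5t)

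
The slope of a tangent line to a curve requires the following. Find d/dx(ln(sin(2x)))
Chain rule: d/dx[ln(u)]=u'/u where u=sin(2x)
u'=2cos(2x)

Answer: (2cos(2x))/(sin(2x))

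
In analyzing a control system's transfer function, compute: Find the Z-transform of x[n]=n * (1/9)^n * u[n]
Using the property Z{n * a^n * u[n]}=az/(z-a)^2
With a=1/9: X(z)=(1/9)z/(z - 1/9)^2, |z| > 1/9

Answer: (1/9)z/(z - 1/9)^2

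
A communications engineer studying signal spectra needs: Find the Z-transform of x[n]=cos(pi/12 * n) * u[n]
Z{cos(w0 * n) * u[n]}=z(z - cos(w0))/(z^2 - 2z * cos(w0) + 1)
With w0=pi/12: X(z)=z(z - cos(pi/12))/(z^2 - 2z * cos(pi/12) + 1)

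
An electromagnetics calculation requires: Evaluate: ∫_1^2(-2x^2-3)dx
Step 1: Find antiderivative F(x)=(-2/3)x^3 - 3x
Step 2: F(2) - F(1)=-34/3 - (-11/3)=-23/3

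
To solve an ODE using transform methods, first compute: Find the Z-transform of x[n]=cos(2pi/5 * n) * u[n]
Z{cos(w0 * n) * u[n]}=z(z - cos(w0))/(z^2 - 2z * cos(w0) + 1)
With w0=2pi/5: X(z)=z(z - cos(2pi/5))/(z^2 - 2z * cos(2pi/5) + 1)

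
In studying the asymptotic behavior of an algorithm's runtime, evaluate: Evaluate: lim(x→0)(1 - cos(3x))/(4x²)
Using 1-cos(u) ≈ u²/2 for small u:
(1-cos(3x)) ≈ (3x)²/2 = 9x²/2
So limit = 9/(2·4) = 9/8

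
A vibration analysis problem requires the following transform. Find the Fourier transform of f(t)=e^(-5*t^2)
The Fourier transform of a Gaussian e^(-a * t^2) is sqrt(pi/a) * e^(-omega^2/(4a)).
With a = 5: F(omega) = sqrt(pi/5) * e^(-omega^2/20)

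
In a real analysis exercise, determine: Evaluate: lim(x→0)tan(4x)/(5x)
tan(u) ≈ u for small u:
tan(4x)/(5x) ≈ 4x/(5x) = 4/5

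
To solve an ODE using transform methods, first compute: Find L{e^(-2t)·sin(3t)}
First shifting: L{e^(at)f(t)}=F(s-a)
L{sin(3t)}=3/(s²+9)
Shift: 3/((s+2)²+9)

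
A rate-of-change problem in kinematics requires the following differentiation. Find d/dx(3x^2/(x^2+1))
Quotient rule: (f/g)'=(f'g - fg')/g²
f=3x^2, f'=6x
g=x^2+1, g'=2x

Answer: (6x·(x^2+1)-6x^3)/(x^2+1)²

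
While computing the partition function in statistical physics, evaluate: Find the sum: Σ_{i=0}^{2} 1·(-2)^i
Geometric series: S = a(1 - r^n)/(1 - r)
a = 1, r = -2, n = 3
S = 1(1 + 8)/3 = 3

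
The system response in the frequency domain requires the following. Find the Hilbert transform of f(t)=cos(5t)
The Hilbert transform shifts each frequency component by -pi/2.
H{cos(wt)}=sin(wt)
With w=5: H{cos(5t)}=sin(5t)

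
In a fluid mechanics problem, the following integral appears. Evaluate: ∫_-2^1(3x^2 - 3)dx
Step 1: Find antiderivative F(x) = x^3 - 3x
Step 2: F(1) - F(-2) = -2 - (-2) = 0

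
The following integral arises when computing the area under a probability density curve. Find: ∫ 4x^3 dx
Using power rule: ∫ 4x^3 dx=4/4 x^4 + C=x^4 + C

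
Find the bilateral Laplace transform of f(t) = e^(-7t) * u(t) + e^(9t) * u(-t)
For e^(-7t) * u(t): L=1/(s+7), Re(s) > -7
For e^(9t) * u(-t): L=-1/(s-9), Re(s) < 9
Combined: F(s)=1/(s+7)-1/(s-9), -7 < Re(s) < 9

Answer: 1/(s+7)-1/(s-9), ROC: -7 < Re(s) < 9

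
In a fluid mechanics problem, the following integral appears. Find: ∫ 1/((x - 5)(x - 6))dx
Partial fractions: 1/((x-5)(x-6)) = A/(x-5) + B/(x-6)
A = -1, B = 1
∫ [-1· 1/(x-5) + 1· 1/(x-6)] dx
= (1)[ln|x-6| - ln|x-5|] + C

Answer: ln|(x-6)/(x-5)| + C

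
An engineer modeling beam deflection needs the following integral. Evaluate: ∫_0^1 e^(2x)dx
Antiderivative: (1/2)e^(2x)
Evaluate: (1/2)(e^2-1)

Answer: (e^2-1)/2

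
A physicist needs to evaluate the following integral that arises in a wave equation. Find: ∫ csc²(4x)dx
Since d/dx[-cot(4x)] = 4csc²(4x), integral = -cot(4x)/4+C

Answer: (-1/4)cot(4x)+C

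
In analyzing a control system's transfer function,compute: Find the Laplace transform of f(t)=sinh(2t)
L{sinh(at)}=a/(s²-a²)
L{sinh(2t)}=2/(s²-4)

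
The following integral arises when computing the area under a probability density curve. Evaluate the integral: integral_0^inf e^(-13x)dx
integral_0^inf e^(-13x) dx = [-1/13 * e^(-13x)]_0^inf
= 0 - (-1/13) = 1/13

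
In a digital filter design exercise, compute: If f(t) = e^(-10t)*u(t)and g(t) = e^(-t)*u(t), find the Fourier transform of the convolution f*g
By the convolution theorem: F{f * g}=F(omega) * G(omega)
F(omega)=1/(10 + j * omega), G(omega)=1/(1 + j * omega)
F{f * g}=1/((10 + j * omega)(1 + j * omega))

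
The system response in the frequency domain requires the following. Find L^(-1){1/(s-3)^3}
L^(-1){1/(s-a)^n} = t^(n-1)·e^(at)/(n-1)!
Here a = 3, n = 3: t^2·e^(3t)/2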